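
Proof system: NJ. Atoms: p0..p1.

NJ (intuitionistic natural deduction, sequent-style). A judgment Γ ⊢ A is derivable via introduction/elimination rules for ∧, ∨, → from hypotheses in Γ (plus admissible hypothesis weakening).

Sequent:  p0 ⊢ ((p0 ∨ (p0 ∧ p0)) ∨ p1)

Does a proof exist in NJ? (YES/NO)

Proof tree:
[∨I₁] p0 ⊢ ((p0 ∨ (p0 ∧ p0)) ∨ p1)
  [∨I₂] p0 ⊢ (p0 ∨ (p0 ∧ p0))
    [∧I] p0 ⊢ (p0 ∧ p0)
      [Ax] p0 ⊢ p0
      [Ax] p0 ⊢ p0

Result: YES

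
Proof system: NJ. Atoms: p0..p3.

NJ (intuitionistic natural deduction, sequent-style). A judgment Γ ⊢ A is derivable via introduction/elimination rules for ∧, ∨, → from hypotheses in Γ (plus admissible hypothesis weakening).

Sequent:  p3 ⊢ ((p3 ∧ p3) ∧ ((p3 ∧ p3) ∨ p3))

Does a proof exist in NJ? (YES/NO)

Proof tree:
[∧I] p3 ⊢ ((p3 ∧ p3) ∧ ((p3 ∧ p3) ∨ p3))
  [∧I] p3 ⊢ (p3 ∧ p3)
    [Ax] p3 ⊢ p3
    [Ax] p3 ⊢ p3
  [∨I₁] p3 ⊢ ((p3 ∧ p3) ∨ p3)
    [∧I] p3 ⊢ (p3 ∧ p3)
      [Ax] p3 ⊢ p3
      [Ax] p3 ⊢ p3

Result: YES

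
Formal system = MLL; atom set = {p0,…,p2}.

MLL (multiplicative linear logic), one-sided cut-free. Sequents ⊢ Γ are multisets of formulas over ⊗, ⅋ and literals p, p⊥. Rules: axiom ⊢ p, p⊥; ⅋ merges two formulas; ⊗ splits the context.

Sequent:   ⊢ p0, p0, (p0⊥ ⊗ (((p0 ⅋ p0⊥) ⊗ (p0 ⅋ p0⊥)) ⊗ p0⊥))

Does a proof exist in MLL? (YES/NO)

Derivation trace:
[⊗]  ⊢ p0, p0, (p0⊥ ⊗ (((p0 ⅋ p0⊥) ⊗ (p0 ⅋ p0⊥)) ⊗ p0⊥))
  [Ax]  ⊢ p0, p0⊥
  [⊗]  ⊢ p0, (((p0 ⅋ p0⊥) ⊗ (p0 ⅋ p0⊥)) ⊗ p0⊥)
    [⊗]  ⊢ ((p0 ⅋ p0⊥) ⊗ (p0 ⅋ p0⊥))
      [⅋]  ⊢ (p0 ⅋ p0⊥)
        [Ax]  ⊢ p0, p0⊥
      [⅋]  ⊢ (p0 ⅋ p0⊥)
        [Ax]  ⊢ p0, p0⊥
    [Ax]  ⊢ p0, p0⊥

Result: YES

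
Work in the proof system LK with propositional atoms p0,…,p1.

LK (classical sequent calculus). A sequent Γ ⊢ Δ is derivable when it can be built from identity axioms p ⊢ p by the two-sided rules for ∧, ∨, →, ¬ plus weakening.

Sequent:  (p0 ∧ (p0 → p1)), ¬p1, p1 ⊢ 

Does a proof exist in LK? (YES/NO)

Derivation (root first):
[WL] (p0 ∧ (p0 → p1)), ¬p1, p1 ⊢ 
  [¬L] (p0 ∧ (p0 → p1)), ¬p1 ⊢ 
    [∧L] (p0 ∧ (p0 → p1)) ⊢ p1
      [→L] p0, (p0 → p1) ⊢ p1
        [Ax] p0 ⊢ p0
        [Ax] p1 ⊢ p1

Result: YES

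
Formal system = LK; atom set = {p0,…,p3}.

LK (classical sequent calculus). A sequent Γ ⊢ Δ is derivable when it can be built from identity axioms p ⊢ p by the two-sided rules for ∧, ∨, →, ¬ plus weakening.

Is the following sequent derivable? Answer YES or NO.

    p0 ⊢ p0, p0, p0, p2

Derivation trace:
[WR] p0 ⊢ p0, p0, p0, p2
  [WR] p0 ⊢ p0, p0, p0
    [WR] p0 ⊢ p0, p0
      [Ax] p0 ⊢ p0

Result: YES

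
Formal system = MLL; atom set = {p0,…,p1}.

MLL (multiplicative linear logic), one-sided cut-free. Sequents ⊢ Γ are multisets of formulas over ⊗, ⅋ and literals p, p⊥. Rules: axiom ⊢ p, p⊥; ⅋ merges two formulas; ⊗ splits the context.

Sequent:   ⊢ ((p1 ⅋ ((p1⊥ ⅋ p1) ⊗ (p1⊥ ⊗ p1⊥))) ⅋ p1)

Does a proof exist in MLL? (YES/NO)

Derivation trace:
[⅋]  ⊢ ((p1 ⅋ ((p1⊥ ⅋ p1) ⊗ (p1⊥ ⊗ p1⊥))) ⅋ p1)
  [⅋]  ⊢ p1, (p1 ⅋ ((p1⊥ ⅋ p1) ⊗ (p1⊥ ⊗ p1⊥)))
    [⊗]  ⊢ p1, p1, ((p1⊥ ⅋ p1) ⊗ (p1⊥ ⊗ p1⊥))
      [⅋]  ⊢ (p1⊥ ⅋ p1)
        [Ax]  ⊢ p1, p1⊥
      [⊗]  ⊢ p1, p1, (p1⊥ ⊗ p1⊥)
        [Ax]  ⊢ p1, p1⊥
        [Ax]  ⊢ p1, p1⊥

Result: YES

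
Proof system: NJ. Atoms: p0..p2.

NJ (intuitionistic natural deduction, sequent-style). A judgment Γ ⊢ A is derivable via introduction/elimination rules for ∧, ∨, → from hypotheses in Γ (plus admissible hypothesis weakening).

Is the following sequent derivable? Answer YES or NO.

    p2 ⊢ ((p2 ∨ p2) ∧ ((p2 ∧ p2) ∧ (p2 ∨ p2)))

Derivation (root first):
[∧I] p2 ⊢ ((p2 ∨ p2) ∧ ((p2 ∧ p2) ∧ (p2 ∨ p2)))
  [Wk] p2, p2 ⊢ (p2 ∨ p2)
    [∨I₁] p2 ⊢ (p2 ∨ p2)
      [Ax] p2 ⊢ p2
  [∧I] p2 ⊢ ((p2 ∧ p2) ∧ (p2 ∨ p2))
    [∧I] p2 ⊢ (p2 ∧ p2)
      [Ax] p2 ⊢ p2
      [Ax] p2 ⊢ p2
    [Wk] p2, p2 ⊢ (p2 ∨ p2)
      [∨I₁] p2 ⊢ (p2 ∨ p2)
        [Ax] p2 ⊢ p2

Result: YES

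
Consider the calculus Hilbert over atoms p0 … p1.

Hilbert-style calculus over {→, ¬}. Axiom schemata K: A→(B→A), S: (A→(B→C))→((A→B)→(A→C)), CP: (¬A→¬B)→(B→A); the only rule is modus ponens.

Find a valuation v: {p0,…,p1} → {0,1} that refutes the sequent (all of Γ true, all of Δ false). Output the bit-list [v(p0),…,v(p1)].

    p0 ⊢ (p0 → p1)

Search for a countermodel by truth-table:
  v=00: Γ:[p0=F] Δ:[(p0 → p1)=T] refutes=False
  v=01: Γ:[p0=F] Δ:[(p0 → p1)=T] refutes=False
  v=10: Γ:[p0=T] Δ:[(p0 → p1)=F] refutes=True  ← countermodel

Result: [1, 0]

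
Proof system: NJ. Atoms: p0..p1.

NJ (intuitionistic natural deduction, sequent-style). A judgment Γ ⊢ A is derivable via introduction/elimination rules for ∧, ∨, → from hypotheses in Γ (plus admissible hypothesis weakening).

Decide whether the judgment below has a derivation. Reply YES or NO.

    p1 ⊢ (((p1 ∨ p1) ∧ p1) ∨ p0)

Proof tree:
[∨I₁] p1 ⊢ (((p1 ∨ p1) ∧ p1) ∨ p0)
  [∧I] p1 ⊢ ((p1 ∨ p1) ∧ p1)
    [∨I₁] p1 ⊢ (p1 ∨ p1)
      [Ax] p1 ⊢ p1
    [Ax] p1 ⊢ p1

Result: YES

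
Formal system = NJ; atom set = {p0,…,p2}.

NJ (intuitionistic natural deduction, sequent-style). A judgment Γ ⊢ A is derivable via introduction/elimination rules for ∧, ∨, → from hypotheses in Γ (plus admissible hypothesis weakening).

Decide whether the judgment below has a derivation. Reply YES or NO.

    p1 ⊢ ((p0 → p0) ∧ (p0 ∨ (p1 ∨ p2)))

Proof tree:
[∧I] p1 ⊢ ((p0 → p0) ∧ (p0 ∨ (p1 ∨ p2)))
  [→I]  ⊢ (p0 → p0)
    [Ax] p0 ⊢ p0
  [∨I₂] p1 ⊢ (p0 ∨ (p1 ∨ p2))
    [∨I₁] p1 ⊢ (p1 ∨ p2)
      [Ax] p1 ⊢ p1

Result: YES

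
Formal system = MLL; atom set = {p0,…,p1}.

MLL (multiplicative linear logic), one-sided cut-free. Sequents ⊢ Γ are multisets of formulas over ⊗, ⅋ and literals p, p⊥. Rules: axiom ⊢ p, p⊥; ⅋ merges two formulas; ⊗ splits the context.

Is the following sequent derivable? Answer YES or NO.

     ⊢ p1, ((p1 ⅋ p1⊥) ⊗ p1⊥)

Derivation (root first):
[⊗]  ⊢ p1, ((p1 ⅋ p1⊥) ⊗ p1⊥)
  [⅋]  ⊢ (p1 ⅋ p1⊥)
    [Ax]  ⊢ p1, p1⊥
  [Ax]  ⊢ p1, p1⊥

Result: YES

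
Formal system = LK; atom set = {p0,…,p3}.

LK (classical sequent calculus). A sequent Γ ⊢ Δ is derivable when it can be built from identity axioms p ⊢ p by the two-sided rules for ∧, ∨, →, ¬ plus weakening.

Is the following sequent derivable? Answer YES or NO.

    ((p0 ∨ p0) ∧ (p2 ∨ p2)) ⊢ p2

Derivation (root first):
[∧L] ((p0 ∨ p0) ∧ (p2 ∨ p2)) ⊢ p2
  [∨L] (p2 ∨ p2), (p0 ∨ p0) ⊢ p2
    [WL] (p2 ∨ p2), p0 ⊢ p2
      [∨L] (p2 ∨ p2) ⊢ p2
        [Ax] p2 ⊢ p2
        [Ax] p2 ⊢ p2
    [WL] (p2 ∨ p2), p0 ⊢ p2
      [∨L] (p2 ∨ p2) ⊢ p2
        [Ax] p2 ⊢ p2
        [Ax] p2 ⊢ p2

Result: YES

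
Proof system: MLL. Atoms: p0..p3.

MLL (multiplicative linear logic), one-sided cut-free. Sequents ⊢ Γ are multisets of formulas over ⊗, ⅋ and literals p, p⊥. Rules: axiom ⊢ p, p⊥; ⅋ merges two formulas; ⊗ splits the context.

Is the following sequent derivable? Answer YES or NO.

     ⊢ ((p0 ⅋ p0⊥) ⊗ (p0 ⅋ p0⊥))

Derivation trace:
[⊗]  ⊢ ((p0 ⅋ p0⊥) ⊗ (p0 ⅋ p0⊥))
  [⅋]  ⊢ (p0 ⅋ p0⊥)
    [Ax]  ⊢ p0, p0⊥
  [⅋]  ⊢ (p0 ⅋ p0⊥)
    [Ax]  ⊢ p0, p0⊥

Result: YES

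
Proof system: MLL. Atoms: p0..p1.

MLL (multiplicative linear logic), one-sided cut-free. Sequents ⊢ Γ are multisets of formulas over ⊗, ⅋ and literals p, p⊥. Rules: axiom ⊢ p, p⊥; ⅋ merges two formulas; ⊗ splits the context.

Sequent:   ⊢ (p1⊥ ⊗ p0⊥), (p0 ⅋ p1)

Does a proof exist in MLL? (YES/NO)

Derivation trace:
[⅋]  ⊢ (p1⊥ ⊗ p0⊥), (p0 ⅋ p1)
  [⊗]  ⊢ p1, p0, (p1⊥ ⊗ p0⊥)
    [Ax]  ⊢ p1, p1⊥
    [Ax]  ⊢ p0, p0⊥

Result: YES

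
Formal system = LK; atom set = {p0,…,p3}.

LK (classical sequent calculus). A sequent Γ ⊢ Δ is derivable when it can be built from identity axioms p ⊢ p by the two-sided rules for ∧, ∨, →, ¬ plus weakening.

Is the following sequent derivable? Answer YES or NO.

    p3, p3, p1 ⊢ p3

Proof tree:
[WL] p3, p3, p1 ⊢ p3
  [WL] p3, p3 ⊢ p3
    [Ax] p3 ⊢ p3

Result: YES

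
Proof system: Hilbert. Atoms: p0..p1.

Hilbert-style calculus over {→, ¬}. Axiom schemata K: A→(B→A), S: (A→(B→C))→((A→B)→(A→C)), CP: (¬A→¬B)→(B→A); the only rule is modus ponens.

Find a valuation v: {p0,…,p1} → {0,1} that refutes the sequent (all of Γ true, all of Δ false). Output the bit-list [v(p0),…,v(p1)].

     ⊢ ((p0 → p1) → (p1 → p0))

Enumerate valuations to refute Γ ⊢ Δ:
  v=00: Γ:[] Δ:[((p0 → p1) → (p1 → p0))=T] refutes=False
  v=01: Γ:[] Δ:[((p0 → p1) → (p1 → p0))=F] refutes=True  ← countermodel

Result: [0, 1]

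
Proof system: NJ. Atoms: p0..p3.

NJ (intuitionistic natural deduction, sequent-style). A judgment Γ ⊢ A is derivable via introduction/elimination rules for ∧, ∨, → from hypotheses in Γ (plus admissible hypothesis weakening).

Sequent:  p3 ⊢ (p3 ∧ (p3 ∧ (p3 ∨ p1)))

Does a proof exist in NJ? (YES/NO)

Derivation trace:
[∧I] p3 ⊢ (p3 ∧ (p3 ∧ (p3 ∨ p1)))
  [Ax] p3 ⊢ p3
  [∧I] p3 ⊢ (p3 ∧ (p3 ∨ p1))
    [Ax] p3 ⊢ p3
    [∨I₁] p3 ⊢ (p3 ∨ p1)
      [Ax] p3 ⊢ p3

Result: YES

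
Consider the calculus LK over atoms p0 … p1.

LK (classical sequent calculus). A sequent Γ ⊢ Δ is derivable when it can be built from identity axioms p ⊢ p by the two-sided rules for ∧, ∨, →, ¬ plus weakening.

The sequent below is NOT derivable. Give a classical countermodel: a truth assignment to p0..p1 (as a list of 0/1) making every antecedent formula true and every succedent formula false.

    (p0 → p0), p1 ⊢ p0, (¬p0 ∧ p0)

Search for a countermodel by truth-table:
  v=00: Γ:[(p0 → p0)=T, p1=F] Δ:[p0=F, (¬p0 ∧ p0)=F] refutes=False
  v=01: Γ:[(p0 → p0)=T, p1=T] Δ:[p0=F, (¬p0 ∧ p0)=F] refutes=True  ← countermodel

Result: [0, 1]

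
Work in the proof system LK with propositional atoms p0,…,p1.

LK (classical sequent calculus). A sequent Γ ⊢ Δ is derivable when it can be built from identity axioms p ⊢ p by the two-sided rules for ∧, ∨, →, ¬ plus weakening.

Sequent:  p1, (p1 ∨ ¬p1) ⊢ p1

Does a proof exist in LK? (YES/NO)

Derivation (root first):
[∨L] p1, (p1 ∨ ¬p1) ⊢ p1
  [Ax] p1 ⊢ p1
  [¬L] p1, ¬p1 ⊢ 
    [Ax] p1 ⊢ p1

Result: YES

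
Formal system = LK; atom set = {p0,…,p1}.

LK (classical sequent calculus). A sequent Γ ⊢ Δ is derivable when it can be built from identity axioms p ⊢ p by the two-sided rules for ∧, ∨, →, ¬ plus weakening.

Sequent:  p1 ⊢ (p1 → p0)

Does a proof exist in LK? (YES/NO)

Truth-table refutation:
  v=00: Γ:[p1=F] Δ:[(p1 → p0)=T] refutes=False
  v=01: Γ:[p1=T] Δ:[(p1 → p0)=F] refutes=True  ← countermodel

Result: NO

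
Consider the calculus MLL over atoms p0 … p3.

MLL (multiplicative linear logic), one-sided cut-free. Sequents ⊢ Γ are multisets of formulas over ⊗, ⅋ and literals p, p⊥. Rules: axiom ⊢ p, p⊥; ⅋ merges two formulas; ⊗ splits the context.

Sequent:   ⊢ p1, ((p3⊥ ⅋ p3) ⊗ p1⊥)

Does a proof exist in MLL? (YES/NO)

Derivation (root first):
[⊗]  ⊢ p1, ((p3⊥ ⅋ p3) ⊗ p1⊥)
  [⅋]  ⊢ (p3⊥ ⅋ p3)
    [Ax]  ⊢ p3, p3⊥
  [Ax]  ⊢ p1, p1⊥

Result: YES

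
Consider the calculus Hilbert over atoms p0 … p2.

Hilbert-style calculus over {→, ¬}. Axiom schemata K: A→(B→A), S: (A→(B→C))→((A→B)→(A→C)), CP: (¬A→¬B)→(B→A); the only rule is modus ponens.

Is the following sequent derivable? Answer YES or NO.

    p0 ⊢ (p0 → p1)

Search for a countermodel by truth-table:
  v=000: Γ:[p0=F] Δ:[(p0 → p1)=T] refutes=False
  v=001: Γ:[p0=F] Δ:[(p0 → p1)=T] refutes=False
  v=010: Γ:[p0=F] Δ:[(p0 → p1)=T] refutes=False
  v=011: Γ:[p0=F] Δ:[(p0 → p1)=T] refutes=False
  v=100: Γ:[p0=T] Δ:[(p0 → p1)=F] refutes=True  ← countermodel

Result: NO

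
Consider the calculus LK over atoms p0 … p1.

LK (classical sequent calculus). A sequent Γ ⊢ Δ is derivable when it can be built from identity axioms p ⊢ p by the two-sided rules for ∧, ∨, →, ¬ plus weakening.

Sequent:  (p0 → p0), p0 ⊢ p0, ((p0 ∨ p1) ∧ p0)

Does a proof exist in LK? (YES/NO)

Derivation trace:
[∧R] (p0 → p0), p0 ⊢ p0, ((p0 ∨ p1) ∧ p0)
  [∨R] p0 ⊢ (p0 ∨ p1)
    [WR] p0 ⊢ p0, p1
      [Ax] p0 ⊢ p0
  [WR] p0, (p0 → p0) ⊢ p0, p0
    [→L] p0, (p0 → p0) ⊢ p0
      [Ax] p0 ⊢ p0
      [Ax] p0 ⊢ p0

Result: YES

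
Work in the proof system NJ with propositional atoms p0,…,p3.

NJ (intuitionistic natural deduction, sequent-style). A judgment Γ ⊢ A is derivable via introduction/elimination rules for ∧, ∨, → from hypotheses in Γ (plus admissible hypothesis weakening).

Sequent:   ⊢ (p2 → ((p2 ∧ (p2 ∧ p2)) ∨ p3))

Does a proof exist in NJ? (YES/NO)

Proof tree:
[→I]  ⊢ (p2 → ((p2 ∧ (p2 ∧ p2)) ∨ p3))
  [∨I₁] p2 ⊢ ((p2 ∧ (p2 ∧ p2)) ∨ p3)
    [∧I] p2 ⊢ (p2 ∧ (p2 ∧ p2))
      [Ax] p2 ⊢ p2
      [∧I] p2 ⊢ (p2 ∧ p2)
        [Ax] p2 ⊢ p2
        [Ax] p2 ⊢ p2

Result: YES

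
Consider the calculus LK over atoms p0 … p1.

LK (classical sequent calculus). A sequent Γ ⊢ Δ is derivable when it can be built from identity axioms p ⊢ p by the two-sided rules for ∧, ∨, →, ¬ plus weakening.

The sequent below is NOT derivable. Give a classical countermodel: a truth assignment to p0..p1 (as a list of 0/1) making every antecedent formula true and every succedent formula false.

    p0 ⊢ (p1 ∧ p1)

Search for a countermodel by truth-table:
  v=00: Γ:[p0=F] Δ:[(p1 ∧ p1)=F] refutes=False
  v=01: Γ:[p0=F] Δ:[(p1 ∧ p1)=T] refutes=False
  v=10: Γ:[p0=T] Δ:[(p1 ∧ p1)=F] refutes=True  ← countermodel

Result: [1, 0]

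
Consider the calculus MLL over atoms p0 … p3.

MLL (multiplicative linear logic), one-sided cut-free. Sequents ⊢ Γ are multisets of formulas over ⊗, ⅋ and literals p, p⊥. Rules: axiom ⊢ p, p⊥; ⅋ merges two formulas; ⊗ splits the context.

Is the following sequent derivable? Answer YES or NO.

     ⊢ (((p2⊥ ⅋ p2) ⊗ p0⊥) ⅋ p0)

Derivation (root first):
[⅋]  ⊢ (((p2⊥ ⅋ p2) ⊗ p0⊥) ⅋ p0)
  [⊗]  ⊢ p0, ((p2⊥ ⅋ p2) ⊗ p0⊥)
    [⅋]  ⊢ (p2⊥ ⅋ p2)
      [Ax]  ⊢ p2, p2⊥
    [Ax]  ⊢ p0, p0⊥

Result: YES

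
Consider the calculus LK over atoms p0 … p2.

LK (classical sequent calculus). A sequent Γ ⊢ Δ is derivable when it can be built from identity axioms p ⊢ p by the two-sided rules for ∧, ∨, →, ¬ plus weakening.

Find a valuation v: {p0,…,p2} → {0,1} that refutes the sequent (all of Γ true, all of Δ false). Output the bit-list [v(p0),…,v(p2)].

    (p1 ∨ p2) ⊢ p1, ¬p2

Search for a countermodel by truth-table:
  v=000: Γ:[(p1 ∨ p2)=F] Δ:[p1=F, ¬p2=T] refutes=False
  v=001: Γ:[(p1 ∨ p2)=T] Δ:[p1=F, ¬p2=F] refutes=True  ← countermodel

Result: [0, 0, 1]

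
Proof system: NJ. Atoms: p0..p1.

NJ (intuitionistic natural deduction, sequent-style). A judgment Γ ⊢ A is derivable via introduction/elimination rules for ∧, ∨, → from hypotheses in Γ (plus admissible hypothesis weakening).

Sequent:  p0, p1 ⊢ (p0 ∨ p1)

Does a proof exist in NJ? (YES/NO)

Derivation trace:
[∨I₁] p0, p1 ⊢ (p0 ∨ p1)
  [Wk] p0, p1 ⊢ p0
    [Ax] p0 ⊢ p0

Result: YES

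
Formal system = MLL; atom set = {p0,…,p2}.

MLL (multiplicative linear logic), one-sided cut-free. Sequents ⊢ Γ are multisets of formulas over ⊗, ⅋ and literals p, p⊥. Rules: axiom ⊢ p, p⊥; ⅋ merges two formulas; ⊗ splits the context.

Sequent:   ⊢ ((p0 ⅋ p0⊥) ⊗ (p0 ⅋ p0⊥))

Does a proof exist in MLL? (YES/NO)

Derivation trace:
[⊗]  ⊢ ((p0 ⅋ p0⊥) ⊗ (p0 ⅋ p0⊥))
  [⅋]  ⊢ (p0 ⅋ p0⊥)
    [Ax]  ⊢ p0, p0⊥
  [⅋]  ⊢ (p0 ⅋ p0⊥)
    [Ax]  ⊢ p0, p0⊥

Result: YES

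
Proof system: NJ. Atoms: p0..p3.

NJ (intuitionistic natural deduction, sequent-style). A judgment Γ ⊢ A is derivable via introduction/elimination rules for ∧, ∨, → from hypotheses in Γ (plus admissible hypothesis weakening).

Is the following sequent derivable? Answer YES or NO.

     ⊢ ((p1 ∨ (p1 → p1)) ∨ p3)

Derivation trace:
[∨I₁]  ⊢ ((p1 ∨ (p1 → p1)) ∨ p3)
  [∨I₂]  ⊢ (p1 ∨ (p1 → p1))
    [→I]  ⊢ (p1 → p1)
      [Ax] p1 ⊢ p1

Result: YES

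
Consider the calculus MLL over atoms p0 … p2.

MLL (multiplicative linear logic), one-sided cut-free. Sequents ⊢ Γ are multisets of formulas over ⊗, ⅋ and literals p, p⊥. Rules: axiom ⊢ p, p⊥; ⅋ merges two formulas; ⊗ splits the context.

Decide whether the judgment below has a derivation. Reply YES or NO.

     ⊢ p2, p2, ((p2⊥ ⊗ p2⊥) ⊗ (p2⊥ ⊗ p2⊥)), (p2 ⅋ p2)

Proof tree:
[⅋]  ⊢ p2, p2, ((p2⊥ ⊗ p2⊥) ⊗ (p2⊥ ⊗ p2⊥)), (p2 ⅋ p2)
  [⊗]  ⊢ p2, p2, p2, p2, ((p2⊥ ⊗ p2⊥) ⊗ (p2⊥ ⊗ p2⊥))
    [⊗]  ⊢ p2, p2, (p2⊥ ⊗ p2⊥)
      [Ax]  ⊢ p2, p2⊥
      [Ax]  ⊢ p2, p2⊥
    [⊗]  ⊢ p2, p2, (p2⊥ ⊗ p2⊥)
      [Ax]  ⊢ p2, p2⊥
      [Ax]  ⊢ p2, p2⊥

Result: YES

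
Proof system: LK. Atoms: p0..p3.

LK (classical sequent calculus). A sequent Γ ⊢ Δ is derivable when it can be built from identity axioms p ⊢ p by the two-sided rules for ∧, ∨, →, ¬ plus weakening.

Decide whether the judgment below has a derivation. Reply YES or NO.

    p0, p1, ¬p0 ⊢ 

Derivation trace:
[¬L] p0, p1, ¬p0 ⊢ 
  [WL] p0, p1 ⊢ p0
    [Ax] p0 ⊢ p0

Result: YES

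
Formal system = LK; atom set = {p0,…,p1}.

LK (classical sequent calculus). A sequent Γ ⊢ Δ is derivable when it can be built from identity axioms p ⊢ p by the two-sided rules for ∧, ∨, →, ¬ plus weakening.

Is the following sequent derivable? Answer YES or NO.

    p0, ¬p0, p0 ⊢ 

Derivation trace:
[WL] p0, ¬p0, p0 ⊢ 
  [¬L] p0, ¬p0 ⊢ 
    [Ax] p0 ⊢ p0

Result: YES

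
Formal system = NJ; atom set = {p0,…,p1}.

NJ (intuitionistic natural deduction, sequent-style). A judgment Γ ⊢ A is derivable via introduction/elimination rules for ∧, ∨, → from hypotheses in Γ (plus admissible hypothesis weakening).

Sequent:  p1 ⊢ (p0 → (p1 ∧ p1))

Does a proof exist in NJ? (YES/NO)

Derivation (root first):
[→I] p1 ⊢ (p0 → (p1 ∧ p1))
  [Wk] p1, p0 ⊢ (p1 ∧ p1)
    [∧I] p1 ⊢ (p1 ∧ p1)
      [Ax] p1 ⊢ p1
      [Ax] p1 ⊢ p1

Result: YES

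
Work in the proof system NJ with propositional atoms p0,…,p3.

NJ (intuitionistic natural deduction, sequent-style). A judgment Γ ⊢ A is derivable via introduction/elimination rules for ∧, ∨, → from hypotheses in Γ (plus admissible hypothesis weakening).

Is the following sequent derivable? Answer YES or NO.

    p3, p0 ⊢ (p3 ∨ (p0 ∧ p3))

Derivation trace:
[∨I₂] p3, p0 ⊢ (p3 ∨ (p0 ∧ p3))
  [∧I] p3, p0 ⊢ (p0 ∧ p3)
    [Ax] p0 ⊢ p0
    [Ax] p3 ⊢ p3

Result: YES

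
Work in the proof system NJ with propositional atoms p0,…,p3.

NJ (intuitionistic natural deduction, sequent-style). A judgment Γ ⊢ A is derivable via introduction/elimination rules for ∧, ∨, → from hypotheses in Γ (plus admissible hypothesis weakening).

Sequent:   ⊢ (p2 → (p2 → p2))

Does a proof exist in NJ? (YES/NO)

Derivation trace:
[→I]  ⊢ (p2 → (p2 → p2))
  [Wk] p2 ⊢ (p2 → p2)
    [→I]  ⊢ (p2 → p2)
      [Ax] p2 ⊢ p2

Result: YES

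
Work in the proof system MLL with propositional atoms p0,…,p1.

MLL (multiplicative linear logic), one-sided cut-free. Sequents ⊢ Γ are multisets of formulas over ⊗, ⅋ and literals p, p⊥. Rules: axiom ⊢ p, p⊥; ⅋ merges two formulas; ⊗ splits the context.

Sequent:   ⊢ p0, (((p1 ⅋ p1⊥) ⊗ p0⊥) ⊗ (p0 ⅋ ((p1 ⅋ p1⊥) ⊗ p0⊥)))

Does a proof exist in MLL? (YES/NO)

Derivation trace:
[⊗]  ⊢ p0, (((p1 ⅋ p1⊥) ⊗ p0⊥) ⊗ (p0 ⅋ ((p1 ⅋ p1⊥) ⊗ p0⊥)))
  [⊗]  ⊢ p0, ((p1 ⅋ p1⊥) ⊗ p0⊥)
    [⅋]  ⊢ (p1 ⅋ p1⊥)
      [Ax]  ⊢ p1, p1⊥
    [Ax]  ⊢ p0, p0⊥
  [⅋]  ⊢ (p0 ⅋ ((p1 ⅋ p1⊥) ⊗ p0⊥))
    [⊗]  ⊢ p0, ((p1 ⅋ p1⊥) ⊗ p0⊥)
      [⅋]  ⊢ (p1 ⅋ p1⊥)
        [Ax]  ⊢ p1, p1⊥
      [Ax]  ⊢ p0, p0⊥

Result: YES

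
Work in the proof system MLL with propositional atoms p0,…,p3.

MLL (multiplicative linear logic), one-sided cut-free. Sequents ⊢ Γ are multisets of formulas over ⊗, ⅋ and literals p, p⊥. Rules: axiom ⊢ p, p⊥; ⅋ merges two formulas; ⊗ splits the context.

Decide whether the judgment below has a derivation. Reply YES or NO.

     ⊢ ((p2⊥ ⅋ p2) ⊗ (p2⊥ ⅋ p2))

Derivation trace:
[⊗]  ⊢ ((p2⊥ ⅋ p2) ⊗ (p2⊥ ⅋ p2))
  [⅋]  ⊢ (p2⊥ ⅋ p2)
    [Ax]  ⊢ p2, p2⊥
  [⅋]  ⊢ (p2⊥ ⅋ p2)
    [Ax]  ⊢ p2, p2⊥

Result: YES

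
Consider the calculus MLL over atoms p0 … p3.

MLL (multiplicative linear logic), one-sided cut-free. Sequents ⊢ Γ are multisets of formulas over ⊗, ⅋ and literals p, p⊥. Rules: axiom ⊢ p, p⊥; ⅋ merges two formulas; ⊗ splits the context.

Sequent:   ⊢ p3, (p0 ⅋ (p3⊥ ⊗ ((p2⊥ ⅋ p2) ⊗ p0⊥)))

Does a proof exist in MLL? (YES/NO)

Proof tree:
[⅋]  ⊢ p3, (p0 ⅋ (p3⊥ ⊗ ((p2⊥ ⅋ p2) ⊗ p0⊥)))
  [⊗]  ⊢ p3, p0, (p3⊥ ⊗ ((p2⊥ ⅋ p2) ⊗ p0⊥))
    [Ax]  ⊢ p3, p3⊥
    [⊗]  ⊢ p0, ((p2⊥ ⅋ p2) ⊗ p0⊥)
      [⅋]  ⊢ (p2⊥ ⅋ p2)
        [Ax]  ⊢ p2, p2⊥
      [Ax]  ⊢ p0, p0⊥

Result: YES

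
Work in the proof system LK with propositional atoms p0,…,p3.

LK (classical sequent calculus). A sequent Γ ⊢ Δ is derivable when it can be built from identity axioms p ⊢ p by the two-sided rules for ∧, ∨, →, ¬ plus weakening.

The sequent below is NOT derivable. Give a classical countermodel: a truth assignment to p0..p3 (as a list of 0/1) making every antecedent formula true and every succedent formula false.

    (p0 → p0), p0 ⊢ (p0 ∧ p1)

Truth-table refutation:
  v=0000: Γ:[(p0 → p0)=T, p0=F] Δ:[(p0 ∧ p1)=F] refutes=False
  v=0001: Γ:[(p0 → p0)=T, p0=F] Δ:[(p0 ∧ p1)=F] refutes=False
  v=0010: Γ:[(p0 → p0)=T, p0=F] Δ:[(p0 ∧ p1)=F] refutes=False
  v=0011: Γ:[(p0 → p0)=T, p0=F] Δ:[(p0 ∧ p1)=F] refutes=False
  v=0100: Γ:[(p0 → p0)=T, p0=F] Δ:[(p0 ∧ p1)=F] refutes=False
  v=0101: Γ:[(p0 → p0)=T, p0=F] Δ:[(p0 ∧ p1)=F] refutes=False
  v=0110: Γ:[(p0 → p0)=T, p0=F] Δ:[(p0 ∧ p1)=F] refutes=False
  v=0111: Γ:[(p0 → p0)=T, p0=F] Δ:[(p0 ∧ p1)=F] refutes=False
  v=1000: Γ:[(p0 → p0)=T, p0=T] Δ:[(p0 ∧ p1)=F] refutes=True  ← countermodel

Result: [1, 0, 0, 0]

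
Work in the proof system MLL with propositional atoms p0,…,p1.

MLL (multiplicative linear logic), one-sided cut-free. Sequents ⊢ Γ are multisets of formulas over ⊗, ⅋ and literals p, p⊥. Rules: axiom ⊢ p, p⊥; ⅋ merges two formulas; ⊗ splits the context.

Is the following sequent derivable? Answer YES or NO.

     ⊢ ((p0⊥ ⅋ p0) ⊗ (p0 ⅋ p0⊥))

Derivation trace:
[⊗]  ⊢ ((p0⊥ ⅋ p0) ⊗ (p0 ⅋ p0⊥))
  [⅋]  ⊢ (p0⊥ ⅋ p0)
    [Ax]  ⊢ p0, p0⊥
  [⅋]  ⊢ (p0 ⅋ p0⊥)
    [Ax]  ⊢ p0, p0⊥

Result: YES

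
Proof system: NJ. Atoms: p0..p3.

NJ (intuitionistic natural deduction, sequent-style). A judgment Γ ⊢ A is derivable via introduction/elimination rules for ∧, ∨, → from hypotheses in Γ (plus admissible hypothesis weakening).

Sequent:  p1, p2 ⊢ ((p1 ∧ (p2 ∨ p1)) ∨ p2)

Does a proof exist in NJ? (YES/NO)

Derivation trace:
[∨I₁] p1, p2 ⊢ ((p1 ∧ (p2 ∨ p1)) ∨ p2)
  [∧I] p1, p2 ⊢ (p1 ∧ (p2 ∨ p1))
    [Ax] p1 ⊢ p1
    [∨I₁] p2 ⊢ (p2 ∨ p1)
      [Ax] p2 ⊢ p2

Result: YES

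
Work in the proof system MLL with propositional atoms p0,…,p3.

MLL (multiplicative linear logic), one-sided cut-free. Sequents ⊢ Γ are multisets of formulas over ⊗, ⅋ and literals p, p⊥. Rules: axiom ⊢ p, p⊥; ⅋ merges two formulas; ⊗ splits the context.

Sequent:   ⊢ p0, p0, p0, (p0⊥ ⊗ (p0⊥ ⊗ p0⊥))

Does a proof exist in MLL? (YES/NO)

Derivation trace:
[⊗]  ⊢ p0, p0, p0, (p0⊥ ⊗ (p0⊥ ⊗ p0⊥))
  [Ax]  ⊢ p0, p0⊥
  [⊗]  ⊢ p0, p0, (p0⊥ ⊗ p0⊥)
    [Ax]  ⊢ p0, p0⊥
    [Ax]  ⊢ p0, p0⊥

Result: YES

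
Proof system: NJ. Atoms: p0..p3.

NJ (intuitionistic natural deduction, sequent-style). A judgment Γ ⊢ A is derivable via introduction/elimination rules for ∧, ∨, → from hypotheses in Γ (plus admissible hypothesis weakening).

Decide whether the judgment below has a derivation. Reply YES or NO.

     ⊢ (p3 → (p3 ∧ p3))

Derivation (root first):
[→I]  ⊢ (p3 → (p3 ∧ p3))
  [∧I] p3 ⊢ (p3 ∧ p3)
    [Ax] p3 ⊢ p3
    [Ax] p3 ⊢ p3

Result: YES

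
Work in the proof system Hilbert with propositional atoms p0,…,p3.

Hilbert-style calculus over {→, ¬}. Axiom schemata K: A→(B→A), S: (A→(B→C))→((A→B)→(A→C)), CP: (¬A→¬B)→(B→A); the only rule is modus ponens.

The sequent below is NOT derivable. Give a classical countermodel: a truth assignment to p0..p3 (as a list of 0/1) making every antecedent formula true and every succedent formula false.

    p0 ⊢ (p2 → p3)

Enumerate valuations to refute Γ ⊢ Δ:
  v=0000: Γ:[p0=F] Δ:[(p2 → p3)=T] refutes=False
  v=0001: Γ:[p0=F] Δ:[(p2 → p3)=T] refutes=False
  v=0010: Γ:[p0=F] Δ:[(p2 → p3)=F] refutes=False
  v=0011: Γ:[p0=F] Δ:[(p2 → p3)=T] refutes=False
  v=0100: Γ:[p0=F] Δ:[(p2 → p3)=T] refutes=False
  v=0101: Γ:[p0=F] Δ:[(p2 → p3)=T] refutes=False
  v=0110: Γ:[p0=F] Δ:[(p2 → p3)=F] refutes=False
  v=0111: Γ:[p0=F] Δ:[(p2 → p3)=T] refutes=False
  v=1000: Γ:[p0=T] Δ:[(p2 → p3)=T] refutes=False
  v=1001: Γ:[p0=T] Δ:[(p2 → p3)=T] refutes=False
  v=1010: Γ:[p0=T] Δ:[(p2 → p3)=F] refutes=True  ← countermodel

Result: [1, 0, 1, 0]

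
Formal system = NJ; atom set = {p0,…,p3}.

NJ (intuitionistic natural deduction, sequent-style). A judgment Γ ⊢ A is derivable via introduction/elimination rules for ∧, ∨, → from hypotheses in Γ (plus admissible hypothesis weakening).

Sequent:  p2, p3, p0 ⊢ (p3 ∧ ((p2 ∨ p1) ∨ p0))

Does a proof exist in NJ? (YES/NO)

Proof tree:
[∧I] p2, p3, p0 ⊢ (p3 ∧ ((p2 ∨ p1) ∨ p0))
  [Ax] p3 ⊢ p3
  [∨I₁] p2, p0 ⊢ ((p2 ∨ p1) ∨ p0)
    [∨I₁] p2, p0 ⊢ (p2 ∨ p1)
      [Wk] p2, p0 ⊢ p2
        [Ax] p2 ⊢ p2

Result: YES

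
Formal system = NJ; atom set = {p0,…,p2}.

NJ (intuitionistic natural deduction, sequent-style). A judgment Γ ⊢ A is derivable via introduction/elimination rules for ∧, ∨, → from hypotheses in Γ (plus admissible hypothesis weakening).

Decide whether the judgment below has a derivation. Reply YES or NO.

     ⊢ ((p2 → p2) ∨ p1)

Proof tree:
[∨I₁]  ⊢ ((p2 → p2) ∨ p1)
  [→I]  ⊢ (p2 → p2)
    [Ax] p2 ⊢ p2

Result: YES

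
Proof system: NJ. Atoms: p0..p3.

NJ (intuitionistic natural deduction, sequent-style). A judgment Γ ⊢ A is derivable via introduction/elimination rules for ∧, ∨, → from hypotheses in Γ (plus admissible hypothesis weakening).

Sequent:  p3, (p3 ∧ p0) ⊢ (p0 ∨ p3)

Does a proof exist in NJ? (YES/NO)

Proof tree:
[∨I₂] p3, (p3 ∧ p0) ⊢ (p0 ∨ p3)
  [Wk] p3, (p3 ∧ p0) ⊢ p3
    [Ax] p3 ⊢ p3

Result: YES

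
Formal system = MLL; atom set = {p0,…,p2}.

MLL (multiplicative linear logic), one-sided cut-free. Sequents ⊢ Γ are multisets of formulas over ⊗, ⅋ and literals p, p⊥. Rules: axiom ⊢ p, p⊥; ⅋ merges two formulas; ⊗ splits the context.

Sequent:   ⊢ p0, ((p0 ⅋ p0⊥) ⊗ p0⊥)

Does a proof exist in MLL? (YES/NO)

Derivation (root first):
[⊗]  ⊢ p0, ((p0 ⅋ p0⊥) ⊗ p0⊥)
  [⅋]  ⊢ (p0 ⅋ p0⊥)
    [Ax]  ⊢ p0, p0⊥
  [Ax]  ⊢ p0, p0⊥

Result: YES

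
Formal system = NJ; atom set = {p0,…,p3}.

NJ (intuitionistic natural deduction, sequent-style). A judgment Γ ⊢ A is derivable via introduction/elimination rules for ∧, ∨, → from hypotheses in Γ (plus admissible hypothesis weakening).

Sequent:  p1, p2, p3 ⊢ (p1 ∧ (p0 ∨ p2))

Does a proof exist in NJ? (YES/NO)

Derivation trace:
[∧I] p1, p2, p3 ⊢ (p1 ∧ (p0 ∨ p2))
  [Ax] p1 ⊢ p1
  [∨I₂] p2, p3 ⊢ (p0 ∨ p2)
    [Wk] p2, p3 ⊢ p2
      [Ax] p2 ⊢ p2

Result: YES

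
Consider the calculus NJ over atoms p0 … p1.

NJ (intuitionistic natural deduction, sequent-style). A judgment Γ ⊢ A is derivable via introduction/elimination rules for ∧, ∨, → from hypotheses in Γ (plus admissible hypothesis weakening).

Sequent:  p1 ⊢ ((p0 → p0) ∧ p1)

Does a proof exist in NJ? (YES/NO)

Proof tree:
[∧I] p1 ⊢ ((p0 → p0) ∧ p1)
  [→I]  ⊢ (p0 → p0)
    [Ax] p0 ⊢ p0
  [Ax] p1 ⊢ p1

Result: YES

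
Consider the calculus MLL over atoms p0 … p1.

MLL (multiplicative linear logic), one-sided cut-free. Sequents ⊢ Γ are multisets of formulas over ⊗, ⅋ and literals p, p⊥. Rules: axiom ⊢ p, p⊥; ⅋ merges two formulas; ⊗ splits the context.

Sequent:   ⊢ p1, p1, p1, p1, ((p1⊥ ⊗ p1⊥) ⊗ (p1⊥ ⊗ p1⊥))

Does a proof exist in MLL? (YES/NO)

Derivation (root first):
[⊗]  ⊢ p1, p1, p1, p1, ((p1⊥ ⊗ p1⊥) ⊗ (p1⊥ ⊗ p1⊥))
  [⊗]  ⊢ p1, p1, (p1⊥ ⊗ p1⊥)
    [Ax]  ⊢ p1, p1⊥
    [Ax]  ⊢ p1, p1⊥
  [⊗]  ⊢ p1, p1, (p1⊥ ⊗ p1⊥)
    [Ax]  ⊢ p1, p1⊥
    [Ax]  ⊢ p1, p1⊥

Result: YES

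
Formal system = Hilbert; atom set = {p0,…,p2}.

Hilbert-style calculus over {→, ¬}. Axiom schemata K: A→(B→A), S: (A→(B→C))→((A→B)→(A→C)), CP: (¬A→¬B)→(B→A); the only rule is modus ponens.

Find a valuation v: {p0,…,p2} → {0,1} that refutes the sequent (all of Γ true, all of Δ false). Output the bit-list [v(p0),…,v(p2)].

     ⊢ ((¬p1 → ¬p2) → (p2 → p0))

Enumerate valuations to refute Γ ⊢ Δ:
  v=000: Γ:[] Δ:[((¬p1 → ¬p2) → (p2 → p0))=T] refutes=False
  v=001: Γ:[] Δ:[((¬p1 → ¬p2) → (p2 → p0))=T] refutes=False
  v=010: Γ:[] Δ:[((¬p1 → ¬p2) → (p2 → p0))=T] refutes=False
  v=011: Γ:[] Δ:[((¬p1 → ¬p2) → (p2 → p0))=F] refutes=True  ← countermodel

Result: [0, 1, 1]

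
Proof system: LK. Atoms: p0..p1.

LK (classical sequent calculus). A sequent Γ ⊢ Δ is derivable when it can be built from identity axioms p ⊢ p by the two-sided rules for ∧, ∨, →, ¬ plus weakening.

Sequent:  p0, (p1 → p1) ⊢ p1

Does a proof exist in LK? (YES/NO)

Truth-table refutation:
  v=00: Γ:[p0=F, (p1 → p1)=T] Δ:[p1=F] refutes=False
  v=01: Γ:[p0=F, (p1 → p1)=T] Δ:[p1=T] refutes=False
  v=10: Γ:[p0=T, (p1 → p1)=T] Δ:[p1=F] refutes=True  ← countermodel

Result: NO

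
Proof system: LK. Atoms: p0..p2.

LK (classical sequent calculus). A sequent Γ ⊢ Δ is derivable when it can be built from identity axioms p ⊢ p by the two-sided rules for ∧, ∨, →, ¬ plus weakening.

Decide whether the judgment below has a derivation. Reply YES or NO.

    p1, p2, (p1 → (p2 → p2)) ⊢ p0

Search for a countermodel by truth-table:
  v=000: Γ:[p1=F, p2=F, (p1 → (p2 → p2))=T] Δ:[p0=F] refutes=False
  v=001: Γ:[p1=F, p2=T, (p1 → (p2 → p2))=T] Δ:[p0=F] refutes=False
  v=010: Γ:[p1=T, p2=F, (p1 → (p2 → p2))=T] Δ:[p0=F] refutes=False
  v=011: Γ:[p1=T, p2=T, (p1 → (p2 → p2))=T] Δ:[p0=F] refutes=True  ← countermodel

Result: NO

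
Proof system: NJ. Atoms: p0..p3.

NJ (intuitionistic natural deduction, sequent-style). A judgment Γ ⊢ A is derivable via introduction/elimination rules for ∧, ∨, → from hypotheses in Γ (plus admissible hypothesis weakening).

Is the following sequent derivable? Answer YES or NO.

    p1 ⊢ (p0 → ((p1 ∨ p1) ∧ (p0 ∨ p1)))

Derivation trace:
[→I] p1 ⊢ (p0 → ((p1 ∨ p1) ∧ (p0 ∨ p1)))
  [∧I] p1, p0 ⊢ ((p1 ∨ p1) ∧ (p0 ∨ p1))
    [∨I₂] p1, p0 ⊢ (p1 ∨ p1)
      [Wk] p1, p0 ⊢ p1
        [Ax] p1 ⊢ p1
    [∨I₁] p0 ⊢ (p0 ∨ p1)
      [Ax] p0 ⊢ p0

Result: YES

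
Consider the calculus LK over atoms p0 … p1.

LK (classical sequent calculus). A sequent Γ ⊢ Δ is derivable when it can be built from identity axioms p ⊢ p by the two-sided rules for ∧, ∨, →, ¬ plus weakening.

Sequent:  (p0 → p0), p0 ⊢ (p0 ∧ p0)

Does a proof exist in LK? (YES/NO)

Derivation (root first):
[∧R] (p0 → p0), p0 ⊢ (p0 ∧ p0)
  [→L] p0, (p0 → p0) ⊢ p0
    [Ax] p0 ⊢ p0
    [Ax] p0 ⊢ p0
  [→L] p0, (p0 → p0) ⊢ p0
    [Ax] p0 ⊢ p0
    [Ax] p0 ⊢ p0

Result: YES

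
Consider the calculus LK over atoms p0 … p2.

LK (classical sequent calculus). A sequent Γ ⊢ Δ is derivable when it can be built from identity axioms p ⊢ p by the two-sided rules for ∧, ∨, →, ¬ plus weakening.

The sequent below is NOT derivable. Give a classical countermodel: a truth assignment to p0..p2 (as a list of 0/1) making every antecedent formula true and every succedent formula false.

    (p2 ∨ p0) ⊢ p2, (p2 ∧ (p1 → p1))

Enumerate valuations to refute Γ ⊢ Δ:
  v=000: Γ:[(p2 ∨ p0)=F] Δ:[p2=F, (p2 ∧ (p1 → p1))=F] refutes=False
  v=001: Γ:[(p2 ∨ p0)=T] Δ:[p2=T, (p2 ∧ (p1 → p1))=T] refutes=False
  v=010: Γ:[(p2 ∨ p0)=F] Δ:[p2=F, (p2 ∧ (p1 → p1))=F] refutes=False
  v=011: Γ:[(p2 ∨ p0)=T] Δ:[p2=T, (p2 ∧ (p1 → p1))=T] refutes=False
  v=100: Γ:[(p2 ∨ p0)=T] Δ:[p2=F, (p2 ∧ (p1 → p1))=F] refutes=True  ← countermodel

Result: [1, 0, 0]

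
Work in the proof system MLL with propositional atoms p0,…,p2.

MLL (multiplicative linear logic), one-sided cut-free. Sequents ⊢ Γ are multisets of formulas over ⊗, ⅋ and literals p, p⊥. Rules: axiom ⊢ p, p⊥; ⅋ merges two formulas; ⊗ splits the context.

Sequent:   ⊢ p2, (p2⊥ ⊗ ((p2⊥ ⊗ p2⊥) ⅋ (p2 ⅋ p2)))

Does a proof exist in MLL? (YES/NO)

Derivation (root first):
[⊗]  ⊢ p2, (p2⊥ ⊗ ((p2⊥ ⊗ p2⊥) ⅋ (p2 ⅋ p2)))
  [Ax]  ⊢ p2, p2⊥
  [⅋]  ⊢ ((p2⊥ ⊗ p2⊥) ⅋ (p2 ⅋ p2))
    [⅋]  ⊢ (p2⊥ ⊗ p2⊥), (p2 ⅋ p2)
      [⊗]  ⊢ p2, p2, (p2⊥ ⊗ p2⊥)
        [Ax]  ⊢ p2, p2⊥
        [Ax]  ⊢ p2, p2⊥

Result: YES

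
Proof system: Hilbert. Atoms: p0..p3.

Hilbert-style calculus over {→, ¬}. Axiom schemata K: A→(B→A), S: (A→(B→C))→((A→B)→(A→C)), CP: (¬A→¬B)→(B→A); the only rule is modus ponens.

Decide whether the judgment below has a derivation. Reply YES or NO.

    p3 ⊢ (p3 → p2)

Search for a countermodel by truth-table:
  v=0000: Γ:[p3=F] Δ:[(p3 → p2)=T] refutes=False
  v=0001: Γ:[p3=T] Δ:[(p3 → p2)=F] refutes=True  ← countermodel

Result: NO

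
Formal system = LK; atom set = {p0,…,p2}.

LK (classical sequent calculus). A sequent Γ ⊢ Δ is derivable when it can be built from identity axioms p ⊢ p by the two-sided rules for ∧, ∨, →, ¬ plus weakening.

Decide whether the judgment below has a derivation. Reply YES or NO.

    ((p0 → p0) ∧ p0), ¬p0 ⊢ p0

Derivation (root first):
[¬L] ((p0 → p0) ∧ p0), ¬p0 ⊢ p0
  [∧L] ((p0 → p0) ∧ p0) ⊢ p0, p0
    [WR] p0, (p0 → p0) ⊢ p0, p0
      [→L] p0, (p0 → p0) ⊢ p0
        [Ax] p0 ⊢ p0
        [Ax] p0 ⊢ p0

Result: YES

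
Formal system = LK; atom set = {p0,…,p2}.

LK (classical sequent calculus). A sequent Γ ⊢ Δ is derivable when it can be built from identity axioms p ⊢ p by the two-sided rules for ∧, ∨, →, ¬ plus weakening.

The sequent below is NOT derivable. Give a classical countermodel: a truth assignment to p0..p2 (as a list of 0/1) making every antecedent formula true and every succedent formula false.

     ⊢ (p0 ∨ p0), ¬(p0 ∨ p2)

Truth-table refutation:
  v=000: Γ:[] Δ:[(p0 ∨ p0)=F, ¬(p0 ∨ p2)=T] refutes=False
  v=001: Γ:[] Δ:[(p0 ∨ p0)=F, ¬(p0 ∨ p2)=F] refutes=True  ← countermodel

Result: [0, 0, 1]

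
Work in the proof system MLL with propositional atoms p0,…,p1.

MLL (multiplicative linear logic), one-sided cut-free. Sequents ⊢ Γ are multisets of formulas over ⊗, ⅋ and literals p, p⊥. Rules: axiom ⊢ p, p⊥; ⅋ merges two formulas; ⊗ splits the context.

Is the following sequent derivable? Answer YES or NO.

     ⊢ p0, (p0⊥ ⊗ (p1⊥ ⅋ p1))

Proof tree:
[⊗]  ⊢ p0, (p0⊥ ⊗ (p1⊥ ⅋ p1))
  [Ax]  ⊢ p0, p0⊥
  [⅋]  ⊢ (p1⊥ ⅋ p1)
    [Ax]  ⊢ p1, p1⊥

Result: YES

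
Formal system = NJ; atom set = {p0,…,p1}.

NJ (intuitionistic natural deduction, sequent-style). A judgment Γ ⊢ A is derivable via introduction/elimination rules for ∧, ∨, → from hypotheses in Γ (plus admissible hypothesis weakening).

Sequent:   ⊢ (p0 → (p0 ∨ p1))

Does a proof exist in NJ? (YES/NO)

Derivation trace:
[→I]  ⊢ (p0 → (p0 ∨ p1))
  [∨I₁] p0 ⊢ (p0 ∨ p1)
    [Ax] p0 ⊢ p0

Result: YES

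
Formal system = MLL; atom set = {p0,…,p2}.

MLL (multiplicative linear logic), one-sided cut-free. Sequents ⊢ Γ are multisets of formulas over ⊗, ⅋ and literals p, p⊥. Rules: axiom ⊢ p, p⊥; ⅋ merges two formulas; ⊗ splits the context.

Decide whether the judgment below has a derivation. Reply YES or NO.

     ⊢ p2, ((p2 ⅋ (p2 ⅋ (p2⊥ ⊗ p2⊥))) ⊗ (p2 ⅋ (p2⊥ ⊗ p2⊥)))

Derivation (root first):
[⊗]  ⊢ p2, ((p2 ⅋ (p2 ⅋ (p2⊥ ⊗ p2⊥))) ⊗ (p2 ⅋ (p2⊥ ⊗ p2⊥)))
  [⅋]  ⊢ (p2 ⅋ (p2 ⅋ (p2⊥ ⊗ p2⊥)))
    [⅋]  ⊢ p2, (p2 ⅋ (p2⊥ ⊗ p2⊥))
      [⊗]  ⊢ p2, p2, (p2⊥ ⊗ p2⊥)
        [Ax]  ⊢ p2, p2⊥
        [Ax]  ⊢ p2, p2⊥
  [⅋]  ⊢ p2, (p2 ⅋ (p2⊥ ⊗ p2⊥))
    [⊗]  ⊢ p2, p2, (p2⊥ ⊗ p2⊥)
      [Ax]  ⊢ p2, p2⊥
      [Ax]  ⊢ p2, p2⊥

Result: YES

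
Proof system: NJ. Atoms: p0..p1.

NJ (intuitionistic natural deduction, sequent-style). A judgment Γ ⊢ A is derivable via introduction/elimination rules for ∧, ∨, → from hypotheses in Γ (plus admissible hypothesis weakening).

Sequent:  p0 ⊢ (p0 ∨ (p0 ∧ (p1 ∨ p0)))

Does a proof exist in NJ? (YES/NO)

Derivation (root first):
[∨I₂] p0 ⊢ (p0 ∨ (p0 ∧ (p1 ∨ p0)))
  [∧I] p0 ⊢ (p0 ∧ (p1 ∨ p0))
    [Ax] p0 ⊢ p0
    [∨I₂] p0 ⊢ (p1 ∨ p0)
      [Ax] p0 ⊢ p0

Result: YES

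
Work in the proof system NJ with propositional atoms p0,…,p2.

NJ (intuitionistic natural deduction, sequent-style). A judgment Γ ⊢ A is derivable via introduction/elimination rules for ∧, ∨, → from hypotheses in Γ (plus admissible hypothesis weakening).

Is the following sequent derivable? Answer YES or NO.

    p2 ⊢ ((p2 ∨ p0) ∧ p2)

Proof tree:
[∧I] p2 ⊢ ((p2 ∨ p0) ∧ p2)
  [∨I₁] p2 ⊢ (p2 ∨ p0)
    [Ax] p2 ⊢ p2
  [Ax] p2 ⊢ p2

Result: YES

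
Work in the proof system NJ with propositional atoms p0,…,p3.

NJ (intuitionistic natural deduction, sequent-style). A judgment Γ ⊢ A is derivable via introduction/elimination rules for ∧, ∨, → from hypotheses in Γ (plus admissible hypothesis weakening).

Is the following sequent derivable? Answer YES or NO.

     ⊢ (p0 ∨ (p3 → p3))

Proof tree:
[∨I₂]  ⊢ (p0 ∨ (p3 → p3))
  [→I]  ⊢ (p3 → p3)
    [Ax] p3 ⊢ p3

Result: YES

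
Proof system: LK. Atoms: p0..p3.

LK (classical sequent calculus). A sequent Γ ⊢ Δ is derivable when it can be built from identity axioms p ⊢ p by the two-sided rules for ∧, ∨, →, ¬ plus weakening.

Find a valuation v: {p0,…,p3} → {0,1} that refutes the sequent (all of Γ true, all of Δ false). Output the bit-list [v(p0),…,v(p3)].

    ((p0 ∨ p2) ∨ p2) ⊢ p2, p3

Enumerate valuations to refute Γ ⊢ Δ:
  v=0000: Γ:[((p0 ∨ p2) ∨ p2)=F] Δ:[p2=F, p3=F] refutes=False
  v=0001: Γ:[((p0 ∨ p2) ∨ p2)=F] Δ:[p2=F, p3=T] refutes=False
  v=0010: Γ:[((p0 ∨ p2) ∨ p2)=T] Δ:[p2=T, p3=F] refutes=False
  v=0011: Γ:[((p0 ∨ p2) ∨ p2)=T] Δ:[p2=T, p3=T] refutes=False
  v=0100: Γ:[((p0 ∨ p2) ∨ p2)=F] Δ:[p2=F, p3=F] refutes=False
  v=0101: Γ:[((p0 ∨ p2) ∨ p2)=F] Δ:[p2=F, p3=T] refutes=False
  v=0110: Γ:[((p0 ∨ p2) ∨ p2)=T] Δ:[p2=T, p3=F] refutes=False
  v=0111: Γ:[((p0 ∨ p2) ∨ p2)=T] Δ:[p2=T, p3=T] refutes=False
  v=1000: Γ:[((p0 ∨ p2) ∨ p2)=T] Δ:[p2=F, p3=F] refutes=True  ← countermodel

Result: [1, 0, 0, 0]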